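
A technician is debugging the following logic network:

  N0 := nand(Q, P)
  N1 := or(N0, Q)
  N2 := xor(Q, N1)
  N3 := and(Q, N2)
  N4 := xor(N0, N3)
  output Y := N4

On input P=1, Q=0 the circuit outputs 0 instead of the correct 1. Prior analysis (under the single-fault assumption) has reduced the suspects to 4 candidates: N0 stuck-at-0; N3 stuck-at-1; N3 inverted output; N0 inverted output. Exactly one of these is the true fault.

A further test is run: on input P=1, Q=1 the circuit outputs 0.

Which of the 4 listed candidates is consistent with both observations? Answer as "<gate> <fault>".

Evaluate each candidate on input P=1, Q=1:
  N0 stuck-at-0: N0=0 [stuck-at-0], N1=1, N2=0, N3=0, N4=0 → 0 — matches
  N3 stuck-at-1: N0=0, N1=1, N2=0, N3=1 [stuck-at-1], N4=1 → 1 — eliminated
  N3 inverted output: N0=0, N1=1, N2=0, N3=1 [inverted output], N4=1 → 1 — eliminated
  N0 inverted output: N0=1 [inverted output], N1=1, N2=0, N3=0, N4=1 → 1 — eliminated
Only N0 stuck-at-0 reproduces the observed 0.

N0 stuck-at-0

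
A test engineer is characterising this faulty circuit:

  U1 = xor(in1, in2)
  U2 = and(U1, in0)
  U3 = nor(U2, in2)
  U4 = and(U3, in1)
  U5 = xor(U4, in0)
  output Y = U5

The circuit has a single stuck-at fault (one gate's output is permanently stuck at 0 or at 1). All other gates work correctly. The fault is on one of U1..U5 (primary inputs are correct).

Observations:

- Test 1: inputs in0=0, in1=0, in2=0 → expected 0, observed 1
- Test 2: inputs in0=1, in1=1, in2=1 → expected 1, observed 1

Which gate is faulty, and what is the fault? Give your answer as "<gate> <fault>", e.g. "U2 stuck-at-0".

U5 stuck-at-1

Fault-free values for test 1 (in0=0, in1=0, in2=0): U1=0, U2=0, U3=1, U4=0, U5=0, giving Y=0. Observed 1.
Test 1: faults giving observed 1 are {U4 stuck-at-1, U5 stuck-at-1}.
Test 2 (in0=1, in1=1, in2=1): fault-free U1=0, U2=0, U3=0, U4=0, U5=1 → 1; observed 1. Eliminates U4 stuck-at-1.
Only U5 stuck-at-1 is consistent with every test.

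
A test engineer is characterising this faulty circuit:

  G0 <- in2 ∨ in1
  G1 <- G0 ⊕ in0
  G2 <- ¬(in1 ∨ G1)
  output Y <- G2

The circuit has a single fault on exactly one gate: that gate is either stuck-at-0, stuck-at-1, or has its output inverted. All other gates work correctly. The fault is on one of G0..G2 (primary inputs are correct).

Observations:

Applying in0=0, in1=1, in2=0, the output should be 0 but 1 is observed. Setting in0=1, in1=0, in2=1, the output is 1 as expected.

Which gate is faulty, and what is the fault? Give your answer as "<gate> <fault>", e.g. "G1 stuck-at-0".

Fault-free values for test 1 (in0=0, in1=1, in2=0): G0=1, G1=1, G2=0, giving Y=0. Observed 1.
Test 1: faults giving observed 1 are {G2 stuck-at-1, G2 inverted output}.
Test 2 (in0=1, in1=0, in2=1): fault-free G0=1, G1=0, G2=1 → 1; observed 1. Eliminates G2 inverted output.
Only G2 stuck-at-1 is consistent with every test.

G2 stuck-at-1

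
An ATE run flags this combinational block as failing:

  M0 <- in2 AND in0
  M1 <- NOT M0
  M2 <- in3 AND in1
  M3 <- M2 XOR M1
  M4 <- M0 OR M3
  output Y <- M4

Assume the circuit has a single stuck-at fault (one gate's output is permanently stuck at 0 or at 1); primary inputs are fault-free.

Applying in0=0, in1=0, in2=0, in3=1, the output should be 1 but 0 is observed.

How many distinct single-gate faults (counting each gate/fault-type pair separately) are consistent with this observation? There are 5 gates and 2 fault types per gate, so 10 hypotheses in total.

4

Fault-free: M0=0, M1=1, M2=0, M3=1, M4=1 → 1. Observed 0.
  M0 stuck-at-0: output 1 ✗
  M0 stuck-at-1: output 1 ✗
  M1 stuck-at-0: output 0 ✓
  M1 stuck-at-1: output 1 ✗
  M2 stuck-at-0: output 1 ✗
  M2 stuck-at-1: output 0 ✓
  M3 stuck-at-0: output 0 ✓
  M3 stuck-at-1: output 1 ✗
  M4 stuck-at-0: output 0 ✓
  M4 stuck-at-1: output 1 ✗
Consistent faults: {M1 stuck-at-0, M2 stuck-at-1, M3 stuck-at-0, M4 stuck-at-0} — 4 in all.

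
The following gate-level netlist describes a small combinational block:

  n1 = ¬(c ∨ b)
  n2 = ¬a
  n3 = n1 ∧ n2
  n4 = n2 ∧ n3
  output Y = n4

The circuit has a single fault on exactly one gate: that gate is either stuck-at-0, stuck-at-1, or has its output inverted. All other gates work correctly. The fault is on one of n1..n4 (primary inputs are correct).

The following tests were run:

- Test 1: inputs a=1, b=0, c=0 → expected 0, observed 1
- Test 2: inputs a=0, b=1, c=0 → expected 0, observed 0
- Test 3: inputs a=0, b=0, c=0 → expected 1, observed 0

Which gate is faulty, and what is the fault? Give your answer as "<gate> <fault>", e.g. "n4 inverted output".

Fault-free values for test 1 (a=1, b=0, c=0): n1=1, n2=0, n3=0, n4=0, giving Y=0. Observed 1.
Test 1: faults giving observed 1 are {n2 stuck-at-1, n2 inverted output, n4 stuck-at-1, n4 inverted output}.
Test 2 (a=0, b=1, c=0): fault-free n1=0, n2=1, n3=0, n4=0 → 0; observed 0. Eliminates n4 stuck-at-1, n4 inverted output.
Test 3 (a=0, b=0, c=0): fault-free n1=1, n2=1, n3=1, n4=1 → 1; observed 0. Eliminates n2 stuck-at-1.
Only n2 inverted output is consistent with every test.

n2 inverted output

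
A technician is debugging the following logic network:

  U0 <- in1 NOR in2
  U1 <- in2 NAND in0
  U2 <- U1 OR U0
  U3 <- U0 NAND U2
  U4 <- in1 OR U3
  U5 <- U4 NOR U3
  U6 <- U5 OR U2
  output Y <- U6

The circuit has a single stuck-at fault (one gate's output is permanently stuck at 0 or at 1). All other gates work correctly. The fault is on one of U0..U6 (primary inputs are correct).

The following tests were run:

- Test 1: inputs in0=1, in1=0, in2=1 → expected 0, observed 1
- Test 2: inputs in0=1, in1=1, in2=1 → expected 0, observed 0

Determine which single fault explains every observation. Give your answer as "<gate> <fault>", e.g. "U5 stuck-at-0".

U3 stuck-at-0

Fault-free values for test 1 (in0=1, in1=0, in2=1): U0=0, U1=0, U2=0, U3=1, U4=1, U5=0, U6=0, giving Y=0. Observed 1.
Test 1: faults giving observed 1 are {U0 stuck-at-1, U1 stuck-at-1, U2 stuck-at-1, U3 stuck-at-0, U5 stuck-at-1, U6 stuck-at-1}.
Test 2 (in0=1, in1=1, in2=1): fault-free U0=0, U1=0, U2=0, U3=1, U4=1, U5=0, U6=0 → 0; observed 0. Eliminates U0 stuck-at-1, U1 stuck-at-1, U2 stuck-at-1, U5 stuck-at-1, U6 stuck-at-1.
Only U3 stuck-at-0 is consistent with every test.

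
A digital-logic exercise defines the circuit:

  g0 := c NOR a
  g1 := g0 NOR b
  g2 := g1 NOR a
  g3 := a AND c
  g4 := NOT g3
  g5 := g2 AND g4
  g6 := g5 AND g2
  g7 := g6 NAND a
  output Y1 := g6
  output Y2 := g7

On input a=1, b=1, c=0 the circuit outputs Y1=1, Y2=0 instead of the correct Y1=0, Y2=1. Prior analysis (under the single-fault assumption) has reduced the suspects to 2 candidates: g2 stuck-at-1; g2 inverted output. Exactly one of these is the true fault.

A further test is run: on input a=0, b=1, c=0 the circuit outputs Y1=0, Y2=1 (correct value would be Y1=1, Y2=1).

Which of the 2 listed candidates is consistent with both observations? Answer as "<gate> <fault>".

Evaluate each candidate on input a=0, b=1, c=0:
  g2 stuck-at-1: g0=1, g1=0, g2=1 [stuck-at-1], g3=0, g4=1, g5=1, g6=1, g7=1 → Y1=1, Y2=1 — eliminated
  g2 inverted output: g0=1, g1=0, g2=0 [inverted output], g3=0, g4=1, g5=0, g6=0, g7=1 → Y1=0, Y2=1 — matches
Only g2 inverted output reproduces the observed Y1=0, Y2=1.

g2 inverted output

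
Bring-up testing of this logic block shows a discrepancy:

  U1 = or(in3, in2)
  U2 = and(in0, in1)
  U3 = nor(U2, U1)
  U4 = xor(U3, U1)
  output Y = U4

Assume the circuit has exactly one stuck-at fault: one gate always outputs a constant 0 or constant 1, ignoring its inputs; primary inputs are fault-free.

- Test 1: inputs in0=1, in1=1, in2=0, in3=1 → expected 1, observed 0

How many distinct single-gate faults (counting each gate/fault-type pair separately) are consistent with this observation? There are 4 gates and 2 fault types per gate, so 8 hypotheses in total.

3

Fault-free: U1=1, U2=1, U3=0, U4=1 → 1. Observed 0.
  U1 stuck-at-0: output 0 ✓
  U1 stuck-at-1: output 1 ✗
  U2 stuck-at-0: output 1 ✗
  U2 stuck-at-1: output 1 ✗
  U3 stuck-at-0: output 1 ✗
  U3 stuck-at-1: output 0 ✓
  U4 stuck-at-0: output 0 ✓
  U4 stuck-at-1: output 1 ✗
Consistent faults: {U1 stuck-at-0, U3 stuck-at-1, U4 stuck-at-0} — 3 in all.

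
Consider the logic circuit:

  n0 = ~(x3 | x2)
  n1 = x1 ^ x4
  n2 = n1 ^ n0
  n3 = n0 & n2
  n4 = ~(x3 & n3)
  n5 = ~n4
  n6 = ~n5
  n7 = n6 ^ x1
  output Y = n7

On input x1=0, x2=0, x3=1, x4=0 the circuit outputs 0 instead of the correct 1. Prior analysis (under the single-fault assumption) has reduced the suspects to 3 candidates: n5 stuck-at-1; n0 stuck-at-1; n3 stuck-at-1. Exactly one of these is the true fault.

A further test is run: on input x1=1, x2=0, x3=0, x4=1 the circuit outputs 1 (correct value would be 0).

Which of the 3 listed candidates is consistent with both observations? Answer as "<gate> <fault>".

n5 stuck-at-1

Evaluate each candidate on input x1=1, x2=0, x3=0, x4=1:
  n5 stuck-at-1: n0=1, n1=0, n2=1, n3=1, n4=1, n5=1 [stuck-at-1], n6=0, n7=1 → 1 — matches
  n0 stuck-at-1: n0=1 [stuck-at-1], n1=0, n2=1, n3=1, n4=1, n5=0, n6=1, n7=0 → 0 — eliminated
  n3 stuck-at-1: n0=1, n1=0, n2=1, n3=1 [stuck-at-1], n4=1, n5=0, n6=1, n7=0 → 0 — eliminated
Only n5 stuck-at-1 reproduces the observed 1.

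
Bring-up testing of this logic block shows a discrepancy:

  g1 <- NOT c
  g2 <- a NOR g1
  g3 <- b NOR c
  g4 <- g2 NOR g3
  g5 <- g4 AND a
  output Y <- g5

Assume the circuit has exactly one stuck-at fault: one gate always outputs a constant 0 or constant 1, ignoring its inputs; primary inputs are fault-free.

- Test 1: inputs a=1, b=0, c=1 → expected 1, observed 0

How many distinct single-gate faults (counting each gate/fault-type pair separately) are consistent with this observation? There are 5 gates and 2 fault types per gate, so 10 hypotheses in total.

Fault-free: g1=0, g2=0, g3=0, g4=1, g5=1 → 1. Observed 0.
  g1 stuck-at-0: output 1 ✗
  g1 stuck-at-1: output 1 ✗
  g2 stuck-at-0: output 1 ✗
  g2 stuck-at-1: output 0 ✓
  g3 stuck-at-0: output 1 ✗
  g3 stuck-at-1: output 0 ✓
  g4 stuck-at-0: output 0 ✓
  g4 stuck-at-1: output 1 ✗
  g5 stuck-at-0: output 0 ✓
  g5 stuck-at-1: output 1 ✗
Consistent faults: {g2 stuck-at-1, g3 stuck-at-1, g4 stuck-at-0, g5 stuck-at-0} — 4 in all.

4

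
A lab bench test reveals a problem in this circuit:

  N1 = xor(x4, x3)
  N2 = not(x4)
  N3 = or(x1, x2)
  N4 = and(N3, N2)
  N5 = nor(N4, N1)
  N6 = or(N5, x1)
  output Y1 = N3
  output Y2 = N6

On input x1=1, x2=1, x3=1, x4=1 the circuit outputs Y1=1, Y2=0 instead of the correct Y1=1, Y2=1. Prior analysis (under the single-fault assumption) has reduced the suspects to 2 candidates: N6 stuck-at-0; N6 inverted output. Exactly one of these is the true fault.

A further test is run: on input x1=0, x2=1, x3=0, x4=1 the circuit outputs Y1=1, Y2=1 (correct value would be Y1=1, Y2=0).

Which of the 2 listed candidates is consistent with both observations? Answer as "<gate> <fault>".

N6 inverted output

Evaluate each candidate on input x1=0, x2=1, x3=0, x4=1:
  N6 stuck-at-0: N1=1, N2=0, N3=1, N4=0, N5=0, N6=0 [stuck-at-0] → Y1=1, Y2=0 — eliminated
  N6 inverted output: N1=1, N2=0, N3=1, N4=0, N5=0, N6=1 [inverted output] → Y1=1, Y2=1 — matches
Only N6 inverted output reproduces the observed Y1=1, Y2=1.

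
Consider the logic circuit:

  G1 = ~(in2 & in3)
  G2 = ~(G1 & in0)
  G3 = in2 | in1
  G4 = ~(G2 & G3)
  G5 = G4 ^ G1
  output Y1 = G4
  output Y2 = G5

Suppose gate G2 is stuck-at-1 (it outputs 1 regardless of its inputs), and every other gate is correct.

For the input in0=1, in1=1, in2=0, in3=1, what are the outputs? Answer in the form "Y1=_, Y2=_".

Propagate with G2 forced: G1=1, G2=1 [stuck-at-1], G3=1, G4=0, G5=1.
So the outputs are Y1=0, Y2=1. (Without the fault they would be Y1=1, Y2=0.)

Y1=0, Y2=1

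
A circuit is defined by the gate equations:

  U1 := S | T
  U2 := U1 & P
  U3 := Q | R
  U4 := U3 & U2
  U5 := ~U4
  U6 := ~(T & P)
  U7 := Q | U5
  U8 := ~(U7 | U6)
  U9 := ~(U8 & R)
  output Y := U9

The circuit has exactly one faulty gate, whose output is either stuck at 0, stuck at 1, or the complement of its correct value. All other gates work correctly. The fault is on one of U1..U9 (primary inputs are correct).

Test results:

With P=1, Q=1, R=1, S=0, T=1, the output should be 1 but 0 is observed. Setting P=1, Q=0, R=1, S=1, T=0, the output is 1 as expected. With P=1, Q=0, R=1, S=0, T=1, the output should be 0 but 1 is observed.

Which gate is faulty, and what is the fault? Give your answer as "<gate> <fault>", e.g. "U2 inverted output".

U7 inverted output

Fault-free values for test 1 (P=1, Q=1, R=1, S=0, T=1): U1=1, U2=1, U3=1, U4=1, U5=0, U6=0, U7=1, U8=0, U9=1, giving Y=1. Observed 0.
Test 1: faults giving observed 0 are {U7 stuck-at-0, U7 inverted output, U8 stuck-at-1, U8 inverted output, U9 stuck-at-0, U9 inverted output}.
Test 2 (P=1, Q=0, R=1, S=1, T=0): fault-free U1=1, U2=1, U3=1, U4=1, U5=0, U6=1, U7=0, U8=0, U9=1 → 1; observed 1. Eliminates U8 stuck-at-1, U8 inverted output, U9 stuck-at-0, U9 inverted output.
Test 3 (P=1, Q=0, R=1, S=0, T=1): fault-free U1=1, U2=1, U3=1, U4=1, U5=0, U6=0, U7=0, U8=1, U9=0 → 0; observed 1. Eliminates U7 stuck-at-0.
Only U7 inverted output is consistent with every test.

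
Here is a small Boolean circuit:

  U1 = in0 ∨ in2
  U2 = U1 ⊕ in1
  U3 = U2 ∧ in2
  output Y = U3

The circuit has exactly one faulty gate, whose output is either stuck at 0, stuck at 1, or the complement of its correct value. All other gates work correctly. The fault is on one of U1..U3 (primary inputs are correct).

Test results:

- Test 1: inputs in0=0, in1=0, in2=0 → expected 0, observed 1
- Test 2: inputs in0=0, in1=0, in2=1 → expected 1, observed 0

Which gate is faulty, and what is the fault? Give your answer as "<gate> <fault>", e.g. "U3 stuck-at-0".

Fault-free values for test 1 (in0=0, in1=0, in2=0): U1=0, U2=0, U3=0, giving Y=0. Observed 1.
Test 1: faults giving observed 1 are {U3 stuck-at-1, U3 inverted output}.
Test 2 (in0=0, in1=0, in2=1): fault-free U1=1, U2=1, U3=1 → 1; observed 0. Eliminates U3 stuck-at-1.
Only U3 inverted output is consistent with every test.

U3 inverted output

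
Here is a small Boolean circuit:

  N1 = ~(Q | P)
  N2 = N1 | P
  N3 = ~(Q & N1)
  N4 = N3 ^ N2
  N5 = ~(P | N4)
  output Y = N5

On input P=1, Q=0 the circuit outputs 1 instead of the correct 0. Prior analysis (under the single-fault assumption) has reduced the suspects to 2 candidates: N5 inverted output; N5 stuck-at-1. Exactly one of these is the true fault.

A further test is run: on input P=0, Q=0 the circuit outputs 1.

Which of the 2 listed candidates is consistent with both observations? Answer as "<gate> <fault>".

N5 stuck-at-1

Evaluate each candidate on input P=0, Q=0:
  N5 inverted output: N1=1, N2=1, N3=1, N4=0, N5=0 [inverted output] → 0 — eliminated
  N5 stuck-at-1: N1=1, N2=1, N3=1, N4=0, N5=1 [stuck-at-1] → 1 — matches
Only N5 stuck-at-1 reproduces the observed 1.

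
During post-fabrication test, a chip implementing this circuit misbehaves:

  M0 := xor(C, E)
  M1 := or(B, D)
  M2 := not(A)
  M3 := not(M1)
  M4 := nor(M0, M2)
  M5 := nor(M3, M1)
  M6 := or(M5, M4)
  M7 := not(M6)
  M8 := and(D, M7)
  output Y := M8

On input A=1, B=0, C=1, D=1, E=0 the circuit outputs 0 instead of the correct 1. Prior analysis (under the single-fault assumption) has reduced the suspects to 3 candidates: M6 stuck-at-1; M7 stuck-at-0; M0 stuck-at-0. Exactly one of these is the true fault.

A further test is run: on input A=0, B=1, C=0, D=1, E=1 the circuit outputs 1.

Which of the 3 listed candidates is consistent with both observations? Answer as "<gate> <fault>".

Evaluate each candidate on input A=0, B=1, C=0, D=1, E=1:
  M6 stuck-at-1: M0=1, M1=1, M2=1, M3=0, M4=0, M5=0, M6=1 [stuck-at-1], M7=0, M8=0 → 0 — eliminated
  M7 stuck-at-0: M0=1, M1=1, M2=1, M3=0, M4=0, M5=0, M6=0, M7=0 [stuck-at-0], M8=0 → 0 — eliminated
  M0 stuck-at-0: M0=0 [stuck-at-0], M1=1, M2=1, M3=0, M4=0, M5=0, M6=0, M7=1, M8=1 → 1 — matches
Only M0 stuck-at-0 reproduces the observed 1.

M0 stuck-at-0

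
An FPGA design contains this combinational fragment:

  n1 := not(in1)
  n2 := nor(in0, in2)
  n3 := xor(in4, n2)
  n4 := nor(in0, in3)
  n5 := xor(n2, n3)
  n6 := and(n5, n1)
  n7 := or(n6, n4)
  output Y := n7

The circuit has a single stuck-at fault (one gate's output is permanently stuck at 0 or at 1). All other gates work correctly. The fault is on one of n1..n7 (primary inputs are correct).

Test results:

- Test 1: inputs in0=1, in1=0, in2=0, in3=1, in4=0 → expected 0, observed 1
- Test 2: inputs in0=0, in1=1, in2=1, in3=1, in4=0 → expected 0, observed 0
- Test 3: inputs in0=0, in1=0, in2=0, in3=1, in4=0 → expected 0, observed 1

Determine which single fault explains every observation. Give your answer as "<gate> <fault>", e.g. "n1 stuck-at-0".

Fault-free values for test 1 (in0=1, in1=0, in2=0, in3=1, in4=0): n1=1, n2=0, n3=0, n4=0, n5=0, n6=0, n7=0, giving Y=0. Observed 1.
Test 1: faults giving observed 1 are {n3 stuck-at-1, n4 stuck-at-1, n5 stuck-at-1, n6 stuck-at-1, n7 stuck-at-1}.
Test 2 (in0=0, in1=1, in2=1, in3=1, in4=0): fault-free n1=0, n2=0, n3=0, n4=0, n5=0, n6=0, n7=0 → 0; observed 0. Eliminates n4 stuck-at-1, n6 stuck-at-1, n7 stuck-at-1.
Test 3 (in0=0, in1=0, in2=0, in3=1, in4=0): fault-free n1=1, n2=1, n3=1, n4=0, n5=0, n6=0, n7=0 → 0; observed 1. Eliminates n3 stuck-at-1.
Only n5 stuck-at-1 is consistent with every test.

n5 stuck-at-1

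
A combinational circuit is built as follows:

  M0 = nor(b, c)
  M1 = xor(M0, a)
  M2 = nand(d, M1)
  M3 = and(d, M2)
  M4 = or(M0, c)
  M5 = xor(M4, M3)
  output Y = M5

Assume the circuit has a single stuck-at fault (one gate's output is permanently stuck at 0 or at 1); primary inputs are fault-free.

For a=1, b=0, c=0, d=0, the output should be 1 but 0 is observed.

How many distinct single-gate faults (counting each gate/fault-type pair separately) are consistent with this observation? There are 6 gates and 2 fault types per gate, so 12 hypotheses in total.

Fault-free: M0=1, M1=0, M2=1, M3=0, M4=1, M5=1 → 1. Observed 0.
  M0 stuck-at-0: output 0 ✓
  M0 stuck-at-1: output 1 ✗
  M1 stuck-at-0: output 1 ✗
  M1 stuck-at-1: output 1 ✗
  M2 stuck-at-0: output 1 ✗
  M2 stuck-at-1: output 1 ✗
  M3 stuck-at-0: output 1 ✗
  M3 stuck-at-1: output 0 ✓
  M4 stuck-at-0: output 0 ✓
  M4 stuck-at-1: output 1 ✗
  M5 stuck-at-0: output 0 ✓
  M5 stuck-at-1: output 1 ✗
Consistent faults: {M0 stuck-at-0, M3 stuck-at-1, M4 stuck-at-0, M5 stuck-at-0} — 4 in all.

4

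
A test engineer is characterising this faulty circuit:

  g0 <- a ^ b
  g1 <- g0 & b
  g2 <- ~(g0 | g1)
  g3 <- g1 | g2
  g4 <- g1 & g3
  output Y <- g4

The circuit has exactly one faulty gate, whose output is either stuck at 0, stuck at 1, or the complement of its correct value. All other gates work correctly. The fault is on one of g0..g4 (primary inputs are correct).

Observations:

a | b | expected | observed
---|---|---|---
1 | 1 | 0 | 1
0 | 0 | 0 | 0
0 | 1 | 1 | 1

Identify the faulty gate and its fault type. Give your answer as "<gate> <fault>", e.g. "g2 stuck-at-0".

g0 stuck-at-1

Fault-free values for test 1 (a=1, b=1): g0=0, g1=0, g2=1, g3=1, g4=0, giving Y=0. Observed 1.
Test 1: faults giving observed 1 are {g0 stuck-at-1, g0 inverted output, g1 stuck-at-1, g1 inverted output, g4 stuck-at-1, g4 inverted output}.
Test 2 (a=0, b=0): fault-free g0=0, g1=0, g2=1, g3=1, g4=0 → 0; observed 0. Eliminates g1 stuck-at-1, g1 inverted output, g4 stuck-at-1, g4 inverted output.
Test 3 (a=0, b=1): fault-free g0=1, g1=1, g2=0, g3=1, g4=1 → 1; observed 1. Eliminates g0 inverted output.
Only g0 stuck-at-1 is consistent with every test.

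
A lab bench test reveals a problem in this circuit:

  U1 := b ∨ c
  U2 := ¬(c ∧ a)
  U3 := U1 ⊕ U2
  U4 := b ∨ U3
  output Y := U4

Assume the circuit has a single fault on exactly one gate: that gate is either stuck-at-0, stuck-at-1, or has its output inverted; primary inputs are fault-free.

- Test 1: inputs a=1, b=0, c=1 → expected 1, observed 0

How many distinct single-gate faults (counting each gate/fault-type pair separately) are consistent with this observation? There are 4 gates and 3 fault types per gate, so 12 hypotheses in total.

Fault-free: U1=1, U2=0, U3=1, U4=1 → 1. Observed 0.
  U1 stuck-at-0: output 0 ✓
  U1 stuck-at-1: output 1 ✗
  U1 inverted output: output 0 ✓
  U2 stuck-at-0: output 1 ✗
  U2 stuck-at-1: output 0 ✓
  U2 inverted output: output 0 ✓
  U3 stuck-at-0: output 0 ✓
  U3 stuck-at-1: output 1 ✗
  U3 inverted output: output 0 ✓
  U4 stuck-at-0: output 0 ✓
  U4 stuck-at-1: output 1 ✗
  U4 inverted output: output 0 ✓
Consistent faults: {U1 stuck-at-0, U1 inverted output, U2 stuck-at-1, U2 inverted output, U3 stuck-at-0, U3 inverted output, U4 stuck-at-0, U4 inverted output} — 8 in all.

8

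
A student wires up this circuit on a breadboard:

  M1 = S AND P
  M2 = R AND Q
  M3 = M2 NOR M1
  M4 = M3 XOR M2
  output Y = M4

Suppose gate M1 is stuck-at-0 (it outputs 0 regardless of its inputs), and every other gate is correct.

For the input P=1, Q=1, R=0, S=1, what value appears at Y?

1

Propagate with M1 forced: M1=0 [stuck-at-0], M2=0, M3=1, M4=1.
So Y = 1. (Without the fault it would be 0.)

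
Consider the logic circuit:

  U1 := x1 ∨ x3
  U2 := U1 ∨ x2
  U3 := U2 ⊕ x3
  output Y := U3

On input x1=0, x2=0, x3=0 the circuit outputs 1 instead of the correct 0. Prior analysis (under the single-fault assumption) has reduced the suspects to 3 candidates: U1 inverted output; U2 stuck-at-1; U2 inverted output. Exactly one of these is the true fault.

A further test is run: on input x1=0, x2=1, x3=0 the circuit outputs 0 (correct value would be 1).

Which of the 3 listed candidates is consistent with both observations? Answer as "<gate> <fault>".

Evaluate each candidate on input x1=0, x2=1, x3=0:
  U1 inverted output: U1=1 [inverted output], U2=1, U3=1 → 1 — eliminated
  U2 stuck-at-1: U1=0, U2=1 [stuck-at-1], U3=1 → 1 — eliminated
  U2 inverted output: U1=0, U2=0 [inverted output], U3=0 → 0 — matches
Only U2 inverted output reproduces the observed 0.

U2 inverted output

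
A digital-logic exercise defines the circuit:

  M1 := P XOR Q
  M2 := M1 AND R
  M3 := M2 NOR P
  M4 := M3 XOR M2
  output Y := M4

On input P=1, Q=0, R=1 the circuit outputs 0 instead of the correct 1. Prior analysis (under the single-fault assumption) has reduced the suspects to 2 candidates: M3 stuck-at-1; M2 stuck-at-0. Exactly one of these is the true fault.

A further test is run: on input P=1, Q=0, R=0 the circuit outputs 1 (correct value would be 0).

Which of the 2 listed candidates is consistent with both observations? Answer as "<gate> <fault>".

M3 stuck-at-1

Evaluate each candidate on input P=1, Q=0, R=0:
  M3 stuck-at-1: M1=1, M2=0, M3=1 [stuck-at-1], M4=1 → 1 — matches
  M2 stuck-at-0: M1=1, M2=0 [stuck-at-0], M3=0, M4=0 → 0 — eliminated
Only M3 stuck-at-1 reproduces the observed 1.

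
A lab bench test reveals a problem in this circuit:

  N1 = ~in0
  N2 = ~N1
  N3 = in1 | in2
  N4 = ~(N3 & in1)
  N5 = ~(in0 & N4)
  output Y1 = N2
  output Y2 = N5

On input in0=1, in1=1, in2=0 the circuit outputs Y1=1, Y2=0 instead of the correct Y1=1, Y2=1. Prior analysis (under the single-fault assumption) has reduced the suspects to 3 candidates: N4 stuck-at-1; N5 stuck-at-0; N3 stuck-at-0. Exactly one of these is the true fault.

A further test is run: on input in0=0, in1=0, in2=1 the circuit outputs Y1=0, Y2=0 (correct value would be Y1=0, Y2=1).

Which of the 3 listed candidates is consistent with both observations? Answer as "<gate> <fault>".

N5 stuck-at-0

Evaluate each candidate on input in0=0, in1=0, in2=1:
  N4 stuck-at-1: N1=1, N2=0, N3=1, N4=1 [stuck-at-1], N5=1 → Y1=0, Y2=1 — eliminated
  N5 stuck-at-0: N1=1, N2=0, N3=1, N4=1, N5=0 [stuck-at-0] → Y1=0, Y2=0 — matches
  N3 stuck-at-0: N1=1, N2=0, N3=0 [stuck-at-0], N4=1, N5=1 → Y1=0, Y2=1 — eliminated
Only N5 stuck-at-0 reproduces the observed Y1=0, Y2=0.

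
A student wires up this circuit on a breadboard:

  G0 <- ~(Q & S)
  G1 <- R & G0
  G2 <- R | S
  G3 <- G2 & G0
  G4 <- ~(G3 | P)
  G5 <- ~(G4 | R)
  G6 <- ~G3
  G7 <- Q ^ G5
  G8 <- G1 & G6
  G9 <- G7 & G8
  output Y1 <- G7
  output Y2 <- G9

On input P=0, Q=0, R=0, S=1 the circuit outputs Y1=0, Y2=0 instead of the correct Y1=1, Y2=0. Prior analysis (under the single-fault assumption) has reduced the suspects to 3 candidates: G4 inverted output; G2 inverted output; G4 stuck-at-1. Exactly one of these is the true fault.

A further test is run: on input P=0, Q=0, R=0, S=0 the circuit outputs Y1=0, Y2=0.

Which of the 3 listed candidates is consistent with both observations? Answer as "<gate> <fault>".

Evaluate each candidate on input P=0, Q=0, R=0, S=0:
  G4 inverted output: G0=1, G1=0, G2=0, G3=0, G4=0 [inverted output], G5=1, G6=1, G7=1, G8=0, G9=0 → Y1=1, Y2=0 — eliminated
  G2 inverted output: G0=1, G1=0, G2=1 [inverted output], G3=1, G4=0, G5=1, G6=0, G7=1, G8=0, G9=0 → Y1=1, Y2=0 — eliminated
  G4 stuck-at-1: G0=1, G1=0, G2=0, G3=0, G4=1 [stuck-at-1], G5=0, G6=1, G7=0, G8=0, G9=0 → Y1=0, Y2=0 — matches
Only G4 stuck-at-1 reproduces the observed Y1=0, Y2=0.

G4 stuck-at-1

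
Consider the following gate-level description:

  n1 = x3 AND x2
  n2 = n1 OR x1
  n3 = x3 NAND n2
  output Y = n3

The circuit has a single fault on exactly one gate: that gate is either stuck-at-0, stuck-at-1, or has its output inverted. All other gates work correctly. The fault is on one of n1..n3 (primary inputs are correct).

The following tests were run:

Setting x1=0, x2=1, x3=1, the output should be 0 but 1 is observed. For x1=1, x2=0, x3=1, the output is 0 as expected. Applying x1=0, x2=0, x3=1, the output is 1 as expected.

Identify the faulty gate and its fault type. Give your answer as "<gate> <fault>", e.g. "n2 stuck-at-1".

Fault-free values for test 1 (x1=0, x2=1, x3=1): n1=1, n2=1, n3=0, giving Y=0. Observed 1.
Test 1: faults giving observed 1 are {n1 stuck-at-0, n1 inverted output, n2 stuck-at-0, n2 inverted output, n3 stuck-at-1, n3 inverted output}.
Test 2 (x1=1, x2=0, x3=1): fault-free n1=0, n2=1, n3=0 → 0; observed 0. Eliminates n2 stuck-at-0, n2 inverted output, n3 stuck-at-1, n3 inverted output.
Test 3 (x1=0, x2=0, x3=1): fault-free n1=0, n2=0, n3=1 → 1; observed 1. Eliminates n1 inverted output.
Only n1 stuck-at-0 is consistent with every test.

n1 stuck-at-0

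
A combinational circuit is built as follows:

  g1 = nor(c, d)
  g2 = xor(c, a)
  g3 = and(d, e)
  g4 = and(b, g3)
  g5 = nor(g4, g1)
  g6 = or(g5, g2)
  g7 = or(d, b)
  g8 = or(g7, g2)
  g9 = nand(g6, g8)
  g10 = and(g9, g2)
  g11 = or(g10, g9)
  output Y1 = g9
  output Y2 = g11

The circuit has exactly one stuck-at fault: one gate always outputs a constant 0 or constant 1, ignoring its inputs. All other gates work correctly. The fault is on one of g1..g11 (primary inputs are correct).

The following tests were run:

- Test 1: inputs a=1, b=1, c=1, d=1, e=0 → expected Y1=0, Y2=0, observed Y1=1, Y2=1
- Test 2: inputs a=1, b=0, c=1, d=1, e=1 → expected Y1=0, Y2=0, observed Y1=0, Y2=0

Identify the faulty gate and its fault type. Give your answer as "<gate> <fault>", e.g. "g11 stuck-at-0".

Fault-free values for test 1 (a=1, b=1, c=1, d=1, e=0): g1=0, g2=0, g3=0, g4=0, g5=1, g6=1, g7=1, g8=1, g9=0, g10=0, g11=0, giving Y1=0, Y2=0. Observed Y1=1, Y2=1.
Test 1: faults giving observed Y1=1, Y2=1 are {g1 stuck-at-1, g3 stuck-at-1, g4 stuck-at-1, g5 stuck-at-0, g6 stuck-at-0, g7 stuck-at-0, g8 stuck-at-0, g9 stuck-at-1}.
Test 2 (a=1, b=0, c=1, d=1, e=1): fault-free g1=0, g2=0, g3=1, g4=0, g5=1, g6=1, g7=1, g8=1, g9=0, g10=0, g11=0 → Y1=0, Y2=0; observed Y1=0, Y2=0. Eliminates g1 stuck-at-1, g4 stuck-at-1, g5 stuck-at-0, g6 stuck-at-0, g7 stuck-at-0, g8 stuck-at-0, g9 stuck-at-1.
Only g3 stuck-at-1 is consistent with every test.

g3 stuck-at-1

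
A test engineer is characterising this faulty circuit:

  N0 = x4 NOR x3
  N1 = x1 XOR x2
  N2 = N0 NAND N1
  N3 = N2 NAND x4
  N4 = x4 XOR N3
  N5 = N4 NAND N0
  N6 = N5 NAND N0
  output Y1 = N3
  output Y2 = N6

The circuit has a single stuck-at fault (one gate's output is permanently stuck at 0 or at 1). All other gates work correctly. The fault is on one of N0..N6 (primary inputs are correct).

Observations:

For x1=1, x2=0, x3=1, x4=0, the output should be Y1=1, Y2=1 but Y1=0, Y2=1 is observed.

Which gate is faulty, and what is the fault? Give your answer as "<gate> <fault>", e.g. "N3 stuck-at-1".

Fault-free values for test 1 (x1=1, x2=0, x3=1, x4=0): N0=0, N1=1, N2=1, N3=1, N4=1, N5=1, N6=1, giving Y1=1, Y2=1. Observed Y1=0, Y2=1.
Test 1: faults giving observed Y1=0, Y2=1 are {N3 stuck-at-0}.
Only N3 stuck-at-0 is consistent with every test.

N3 stuck-at-0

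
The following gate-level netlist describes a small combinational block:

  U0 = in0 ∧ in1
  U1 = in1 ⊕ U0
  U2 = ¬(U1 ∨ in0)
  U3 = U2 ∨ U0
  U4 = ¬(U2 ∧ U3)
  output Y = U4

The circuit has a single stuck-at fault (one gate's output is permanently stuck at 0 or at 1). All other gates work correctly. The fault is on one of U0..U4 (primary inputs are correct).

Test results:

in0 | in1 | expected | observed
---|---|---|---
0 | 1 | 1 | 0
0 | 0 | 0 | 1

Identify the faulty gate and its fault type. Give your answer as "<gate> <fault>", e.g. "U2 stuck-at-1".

U0 stuck-at-1

Fault-free values for test 1 (in0=0, in1=1): U0=0, U1=1, U2=0, U3=0, U4=1, giving Y=1. Observed 0.
Test 1: faults giving observed 0 are {U0 stuck-at-1, U1 stuck-at-0, U2 stuck-at-1, U4 stuck-at-0}.
Test 2 (in0=0, in1=0): fault-free U0=0, U1=0, U2=1, U3=1, U4=0 → 0; observed 1. Eliminates U1 stuck-at-0, U2 stuck-at-1, U4 stuck-at-0.
Only U0 stuck-at-1 is consistent with every test.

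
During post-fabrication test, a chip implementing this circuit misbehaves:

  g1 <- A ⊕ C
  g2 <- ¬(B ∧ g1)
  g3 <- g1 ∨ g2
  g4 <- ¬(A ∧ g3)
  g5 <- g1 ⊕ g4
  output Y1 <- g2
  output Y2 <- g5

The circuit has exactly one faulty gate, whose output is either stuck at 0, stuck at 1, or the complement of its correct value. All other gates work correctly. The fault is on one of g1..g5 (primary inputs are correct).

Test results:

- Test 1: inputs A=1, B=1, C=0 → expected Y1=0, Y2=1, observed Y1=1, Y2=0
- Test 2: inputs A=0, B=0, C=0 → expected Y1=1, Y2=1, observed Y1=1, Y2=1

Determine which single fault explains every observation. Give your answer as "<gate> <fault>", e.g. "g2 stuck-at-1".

g1 stuck-at-0

Fault-free values for test 1 (A=1, B=1, C=0): g1=1, g2=0, g3=1, g4=0, g5=1, giving Y1=0, Y2=1. Observed Y1=1, Y2=0.
Test 1: faults giving observed Y1=1, Y2=0 are {g1 stuck-at-0, g1 inverted output}.
Test 2 (A=0, B=0, C=0): fault-free g1=0, g2=1, g3=1, g4=1, g5=1 → Y1=1, Y2=1; observed Y1=1, Y2=1. Eliminates g1 inverted output.
Only g1 stuck-at-0 is consistent with every test.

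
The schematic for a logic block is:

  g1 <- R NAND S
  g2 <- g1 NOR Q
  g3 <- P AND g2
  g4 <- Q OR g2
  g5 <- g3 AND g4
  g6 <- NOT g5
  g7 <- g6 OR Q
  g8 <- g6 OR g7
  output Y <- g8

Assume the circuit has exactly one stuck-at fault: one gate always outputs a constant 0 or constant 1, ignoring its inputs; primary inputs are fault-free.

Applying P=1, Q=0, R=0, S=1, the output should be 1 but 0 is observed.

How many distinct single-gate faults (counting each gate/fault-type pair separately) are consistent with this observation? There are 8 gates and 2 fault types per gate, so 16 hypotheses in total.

5

Fault-free: g1=1, g2=0, g3=0, g4=0, g5=0, g6=1, g7=1, g8=1 → 1. Observed 0.
  g1: stuck-at-0 ✓; others ✗
  g2: stuck-at-1 ✓; others ✗
  g3: none of the 2 fault types match ✗
  g4: none of the 2 fault types match ✗
  g5: stuck-at-1 ✓; others ✗
  g6: stuck-at-0 ✓; others ✗
  g7: none of the 2 fault types match ✗
  g8: stuck-at-0 ✓; others ✗
Consistent faults: {g1 stuck-at-0, g2 stuck-at-1, g5 stuck-at-1, g6 stuck-at-0, g8 stuck-at-0} — 5 in all.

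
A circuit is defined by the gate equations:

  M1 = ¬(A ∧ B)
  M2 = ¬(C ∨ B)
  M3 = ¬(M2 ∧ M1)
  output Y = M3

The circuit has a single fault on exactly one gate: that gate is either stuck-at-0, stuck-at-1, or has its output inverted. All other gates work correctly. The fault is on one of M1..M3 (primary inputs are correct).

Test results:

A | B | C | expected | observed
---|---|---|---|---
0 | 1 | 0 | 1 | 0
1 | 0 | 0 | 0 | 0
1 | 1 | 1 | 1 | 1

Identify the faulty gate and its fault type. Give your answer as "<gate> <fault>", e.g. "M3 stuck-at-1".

M2 stuck-at-1

Fault-free values for test 1 (A=0, B=1, C=0): M1=1, M2=0, M3=1, giving Y=1. Observed 0.
Test 1: faults giving observed 0 are {M2 stuck-at-1, M2 inverted output, M3 stuck-at-0, M3 inverted output}.
Test 2 (A=1, B=0, C=0): fault-free M1=1, M2=1, M3=0 → 0; observed 0. Eliminates M2 inverted output, M3 inverted output.
Test 3 (A=1, B=1, C=1): fault-free M1=0, M2=0, M3=1 → 1; observed 1. Eliminates M3 stuck-at-0.
Only M2 stuck-at-1 is consistent with every test.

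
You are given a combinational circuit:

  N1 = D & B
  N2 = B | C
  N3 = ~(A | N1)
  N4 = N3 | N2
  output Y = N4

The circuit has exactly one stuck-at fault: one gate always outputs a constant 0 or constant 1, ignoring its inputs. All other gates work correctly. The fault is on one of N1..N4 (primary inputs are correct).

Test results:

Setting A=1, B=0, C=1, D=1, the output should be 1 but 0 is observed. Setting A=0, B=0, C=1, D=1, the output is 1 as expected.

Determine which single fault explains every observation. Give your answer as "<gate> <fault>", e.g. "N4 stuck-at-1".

Fault-free values for test 1 (A=1, B=0, C=1, D=1): N1=0, N2=1, N3=0, N4=1, giving Y=1. Observed 0.
Test 1: faults giving observed 0 are {N2 stuck-at-0, N4 stuck-at-0}.
Test 2 (A=0, B=0, C=1, D=1): fault-free N1=0, N2=1, N3=1, N4=1 → 1; observed 1. Eliminates N4 stuck-at-0.
Only N2 stuck-at-0 is consistent with every test.

N2 stuck-at-0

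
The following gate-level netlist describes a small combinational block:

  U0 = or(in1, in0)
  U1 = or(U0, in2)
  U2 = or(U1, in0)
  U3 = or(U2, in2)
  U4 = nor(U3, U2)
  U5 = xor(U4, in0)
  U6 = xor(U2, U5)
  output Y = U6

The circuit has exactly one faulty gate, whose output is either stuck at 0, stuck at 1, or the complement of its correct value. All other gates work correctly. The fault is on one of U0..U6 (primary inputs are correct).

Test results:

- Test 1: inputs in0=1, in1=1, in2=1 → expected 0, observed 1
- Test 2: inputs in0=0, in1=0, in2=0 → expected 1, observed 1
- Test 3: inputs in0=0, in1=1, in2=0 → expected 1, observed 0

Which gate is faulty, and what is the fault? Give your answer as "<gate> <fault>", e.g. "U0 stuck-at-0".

Fault-free values for test 1 (in0=1, in1=1, in2=1): U0=1, U1=1, U2=1, U3=1, U4=0, U5=1, U6=0, giving Y=0. Observed 1.
Test 1: faults giving observed 1 are {U2 stuck-at-0, U2 inverted output, U4 stuck-at-1, U4 inverted output, U5 stuck-at-0, U5 inverted output, U6 stuck-at-1, U6 inverted output}.
Test 2 (in0=0, in1=0, in2=0): fault-free U0=0, U1=0, U2=0, U3=0, U4=1, U5=1, U6=1 → 1; observed 1. Eliminates U4 inverted output, U5 stuck-at-0, U5 inverted output, U6 inverted output.
Test 3 (in0=0, in1=1, in2=0): fault-free U0=1, U1=1, U2=1, U3=1, U4=0, U5=0, U6=1 → 1; observed 0. Eliminates U2 stuck-at-0, U2 inverted output, U6 stuck-at-1.
Only U4 stuck-at-1 is consistent with every test.

U4 stuck-at-1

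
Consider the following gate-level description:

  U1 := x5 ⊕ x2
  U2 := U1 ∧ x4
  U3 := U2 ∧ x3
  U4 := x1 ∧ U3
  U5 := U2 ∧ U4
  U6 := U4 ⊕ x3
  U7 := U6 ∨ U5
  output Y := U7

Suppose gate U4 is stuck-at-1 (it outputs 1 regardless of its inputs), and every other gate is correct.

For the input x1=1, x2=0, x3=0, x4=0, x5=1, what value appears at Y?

1

Propagate with U4 forced: U1=1, U2=0, U3=0, U4=1 [stuck-at-1], U5=0, U6=1, U7=1.
So Y = 1. (Without the fault it would be 0.)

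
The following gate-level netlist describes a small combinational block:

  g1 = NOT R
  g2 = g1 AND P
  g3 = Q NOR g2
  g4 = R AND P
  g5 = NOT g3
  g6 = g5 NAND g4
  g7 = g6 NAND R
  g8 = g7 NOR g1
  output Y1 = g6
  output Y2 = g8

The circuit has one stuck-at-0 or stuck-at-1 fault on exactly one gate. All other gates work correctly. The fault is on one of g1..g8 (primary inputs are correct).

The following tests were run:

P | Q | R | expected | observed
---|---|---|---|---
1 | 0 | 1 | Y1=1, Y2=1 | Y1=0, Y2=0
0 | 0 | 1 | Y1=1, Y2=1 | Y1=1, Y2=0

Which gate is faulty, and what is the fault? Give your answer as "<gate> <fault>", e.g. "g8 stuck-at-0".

Fault-free values for test 1 (P=1, Q=0, R=1): g1=0, g2=0, g3=1, g4=1, g5=0, g6=1, g7=0, g8=1, giving Y1=1, Y2=1. Observed Y1=0, Y2=0.
Test 1: faults giving observed Y1=0, Y2=0 are {g1 stuck-at-1, g2 stuck-at-1, g3 stuck-at-0, g5 stuck-at-1, g6 stuck-at-0}.
Test 2 (P=0, Q=0, R=1): fault-free g1=0, g2=0, g3=1, g4=0, g5=0, g6=1, g7=0, g8=1 → Y1=1, Y2=1; observed Y1=1, Y2=0. Eliminates g2 stuck-at-1, g3 stuck-at-0, g5 stuck-at-1, g6 stuck-at-0.
Only g1 stuck-at-1 is consistent with every test.

g1 stuck-at-1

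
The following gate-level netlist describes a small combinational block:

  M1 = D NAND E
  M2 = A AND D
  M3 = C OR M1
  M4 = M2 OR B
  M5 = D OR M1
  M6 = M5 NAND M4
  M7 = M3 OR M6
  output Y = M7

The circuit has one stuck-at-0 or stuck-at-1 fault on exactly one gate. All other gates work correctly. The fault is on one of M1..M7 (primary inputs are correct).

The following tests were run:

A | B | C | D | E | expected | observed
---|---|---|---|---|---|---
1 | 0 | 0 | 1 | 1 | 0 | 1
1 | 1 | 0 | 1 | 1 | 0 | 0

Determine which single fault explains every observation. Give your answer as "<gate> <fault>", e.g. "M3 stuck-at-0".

M2 stuck-at-0

Fault-free values for test 1 (A=1, B=0, C=0, D=1, E=1): M1=0, M2=1, M3=0, M4=1, M5=1, M6=0, M7=0, giving Y=0. Observed 1.
Test 1: faults giving observed 1 are {M1 stuck-at-1, M2 stuck-at-0, M3 stuck-at-1, M4 stuck-at-0, M5 stuck-at-0, M6 stuck-at-1, M7 stuck-at-1}.
Test 2 (A=1, B=1, C=0, D=1, E=1): fault-free M1=0, M2=1, M3=0, M4=1, M5=1, M6=0, M7=0 → 0; observed 0. Eliminates M1 stuck-at-1, M3 stuck-at-1, M4 stuck-at-0, M5 stuck-at-0, M6 stuck-at-1, M7 stuck-at-1.
Only M2 stuck-at-0 is consistent with every test.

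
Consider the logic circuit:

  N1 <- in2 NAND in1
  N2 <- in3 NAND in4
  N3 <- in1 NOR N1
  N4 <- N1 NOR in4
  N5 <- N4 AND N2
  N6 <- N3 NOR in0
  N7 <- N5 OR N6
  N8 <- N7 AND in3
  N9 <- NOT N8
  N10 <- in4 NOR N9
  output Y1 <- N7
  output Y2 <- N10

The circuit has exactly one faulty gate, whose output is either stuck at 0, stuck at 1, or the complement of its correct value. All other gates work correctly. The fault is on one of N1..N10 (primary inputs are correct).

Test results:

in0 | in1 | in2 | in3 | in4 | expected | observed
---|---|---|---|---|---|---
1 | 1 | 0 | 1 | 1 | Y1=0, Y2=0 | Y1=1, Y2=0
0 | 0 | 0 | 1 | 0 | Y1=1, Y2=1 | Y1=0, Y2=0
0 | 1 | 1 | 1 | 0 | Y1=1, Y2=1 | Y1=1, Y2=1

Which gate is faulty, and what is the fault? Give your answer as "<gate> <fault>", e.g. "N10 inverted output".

N6 inverted output

Fault-free values for test 1 (in0=1, in1=1, in2=0, in3=1, in4=1): N1=1, N2=0, N3=0, N4=0, N5=0, N6=0, N7=0, N8=0, N9=1, N10=0, giving Y1=0, Y2=0. Observed Y1=1, Y2=0.
Test 1: faults giving observed Y1=1, Y2=0 are {N5 stuck-at-1, N5 inverted output, N6 stuck-at-1, N6 inverted output, N7 stuck-at-1, N7 inverted output}.
Test 2 (in0=0, in1=0, in2=0, in3=1, in4=0): fault-free N1=1, N2=1, N3=0, N4=0, N5=0, N6=1, N7=1, N8=1, N9=0, N10=1 → Y1=1, Y2=1; observed Y1=0, Y2=0. Eliminates N5 stuck-at-1, N5 inverted output, N6 stuck-at-1, N7 stuck-at-1.
Test 3 (in0=0, in1=1, in2=1, in3=1, in4=0): fault-free N1=0, N2=1, N3=0, N4=1, N5=1, N6=1, N7=1, N8=1, N9=0, N10=1 → Y1=1, Y2=1; observed Y1=1, Y2=1. Eliminates N7 inverted output.
Only N6 inverted output is consistent with every test.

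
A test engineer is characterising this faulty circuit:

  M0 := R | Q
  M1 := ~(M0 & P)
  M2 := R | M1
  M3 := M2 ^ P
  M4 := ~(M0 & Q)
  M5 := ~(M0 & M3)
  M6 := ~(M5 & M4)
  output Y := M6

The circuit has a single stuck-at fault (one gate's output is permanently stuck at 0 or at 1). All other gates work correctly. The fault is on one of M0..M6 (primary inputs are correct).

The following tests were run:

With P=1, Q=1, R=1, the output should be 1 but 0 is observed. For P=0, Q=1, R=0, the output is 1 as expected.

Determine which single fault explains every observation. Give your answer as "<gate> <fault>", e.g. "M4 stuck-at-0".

Fault-free values for test 1 (P=1, Q=1, R=1): M0=1, M1=0, M2=1, M3=0, M4=0, M5=1, M6=1, giving Y=1. Observed 0.
Test 1: faults giving observed 0 are {M0 stuck-at-0, M4 stuck-at-1, M6 stuck-at-0}.
Test 2 (P=0, Q=1, R=0): fault-free M0=1, M1=1, M2=1, M3=1, M4=0, M5=0, M6=1 → 1; observed 1. Eliminates M0 stuck-at-0, M6 stuck-at-0.
Only M4 stuck-at-1 is consistent with every test.

M4 stuck-at-1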